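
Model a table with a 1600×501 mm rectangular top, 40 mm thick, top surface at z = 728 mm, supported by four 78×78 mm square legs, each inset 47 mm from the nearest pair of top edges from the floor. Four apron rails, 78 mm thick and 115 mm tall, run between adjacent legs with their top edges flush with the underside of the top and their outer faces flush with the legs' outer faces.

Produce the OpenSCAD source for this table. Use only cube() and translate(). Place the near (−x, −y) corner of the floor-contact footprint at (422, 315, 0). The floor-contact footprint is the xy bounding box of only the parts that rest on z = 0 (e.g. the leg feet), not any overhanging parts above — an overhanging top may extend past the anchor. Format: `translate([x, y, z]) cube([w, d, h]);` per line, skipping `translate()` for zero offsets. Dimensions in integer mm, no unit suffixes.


translate([375, 268, 688]) cube([1600, 501, 40]);
translate([422, 315, 0]) cube([78, 78, 688]);
translate([1850, 315, 0]) cube([78, 78, 688]);
translate([422, 644, 0]) cube([78, 78, 688]);
translate([1850, 644, 0]) cube([78, 78, 688]);
translate([500, 315, 573]) cube([1350, 78, 115]);
translate([500, 644, 573]) cube([1350, 78, 115]);
translate([422, 393, 573]) cube([78, 251, 115]);
translate([1850, 393, 573]) cube([78, 251, 115]);


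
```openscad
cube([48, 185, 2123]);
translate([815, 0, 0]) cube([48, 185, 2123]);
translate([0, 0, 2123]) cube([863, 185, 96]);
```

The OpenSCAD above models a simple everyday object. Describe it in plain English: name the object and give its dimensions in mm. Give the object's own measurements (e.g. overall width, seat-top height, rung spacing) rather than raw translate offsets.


A door frame. The clear opening is 767 mm wide and 2123 mm high. Two 48 mm wide jambs, 185 mm deep, stand either side of the opening from the floor to the top of the opening. A 96 mm thick head sits across the top of both jambs, spanning the full outside width of the frame.


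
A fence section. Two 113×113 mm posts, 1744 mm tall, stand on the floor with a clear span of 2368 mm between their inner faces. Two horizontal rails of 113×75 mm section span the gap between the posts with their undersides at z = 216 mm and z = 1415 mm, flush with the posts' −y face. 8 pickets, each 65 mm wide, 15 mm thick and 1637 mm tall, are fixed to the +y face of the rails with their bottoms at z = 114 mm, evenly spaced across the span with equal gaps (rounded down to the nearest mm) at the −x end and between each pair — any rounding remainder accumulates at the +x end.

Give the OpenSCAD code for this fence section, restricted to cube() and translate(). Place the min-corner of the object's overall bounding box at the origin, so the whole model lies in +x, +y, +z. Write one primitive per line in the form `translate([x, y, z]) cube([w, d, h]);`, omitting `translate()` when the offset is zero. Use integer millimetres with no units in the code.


cube([113, 113, 1744]);
translate([2481, 0, 0]) cube([113, 113, 1744]);
translate([113, 0, 216]) cube([2368, 113, 75]);
translate([113, 0, 1415]) cube([2368, 113, 75]);
translate([318, 113, 114]) cube([65, 15, 1637]);
translate([588, 113, 114]) cube([65, 15, 1637]);
translate([858, 113, 114]) cube([65, 15, 1637]);
translate([1128, 113, 114]) cube([65, 15, 1637]);
translate([1398, 113, 114]) cube([65, 15, 1637]);
translate([1668, 113, 114]) cube([65, 15, 1637]);
translate([1938, 113, 114]) cube([65, 15, 1637]);
translate([2208, 113, 114]) cube([65, 15, 1637]);


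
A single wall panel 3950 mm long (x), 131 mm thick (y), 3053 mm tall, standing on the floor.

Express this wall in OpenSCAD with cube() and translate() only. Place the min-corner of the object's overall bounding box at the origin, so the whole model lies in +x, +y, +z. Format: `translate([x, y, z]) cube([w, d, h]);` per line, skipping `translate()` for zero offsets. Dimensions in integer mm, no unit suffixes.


cube([3950, 131, 3053]);


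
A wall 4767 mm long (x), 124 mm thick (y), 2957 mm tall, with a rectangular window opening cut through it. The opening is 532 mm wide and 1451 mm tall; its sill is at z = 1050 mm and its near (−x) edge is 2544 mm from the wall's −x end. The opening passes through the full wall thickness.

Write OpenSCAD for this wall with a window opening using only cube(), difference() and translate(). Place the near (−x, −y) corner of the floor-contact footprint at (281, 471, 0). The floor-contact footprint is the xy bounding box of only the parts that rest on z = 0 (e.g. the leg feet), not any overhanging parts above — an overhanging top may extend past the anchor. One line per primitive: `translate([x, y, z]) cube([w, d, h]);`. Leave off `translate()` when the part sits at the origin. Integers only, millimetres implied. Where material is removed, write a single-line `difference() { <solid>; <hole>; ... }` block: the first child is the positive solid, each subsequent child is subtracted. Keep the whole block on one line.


difference() { translate([281, 471, 0]) cube([4767, 124, 2957]); translate([2825, 471, 1050]) cube([532, 124, 1451]); }


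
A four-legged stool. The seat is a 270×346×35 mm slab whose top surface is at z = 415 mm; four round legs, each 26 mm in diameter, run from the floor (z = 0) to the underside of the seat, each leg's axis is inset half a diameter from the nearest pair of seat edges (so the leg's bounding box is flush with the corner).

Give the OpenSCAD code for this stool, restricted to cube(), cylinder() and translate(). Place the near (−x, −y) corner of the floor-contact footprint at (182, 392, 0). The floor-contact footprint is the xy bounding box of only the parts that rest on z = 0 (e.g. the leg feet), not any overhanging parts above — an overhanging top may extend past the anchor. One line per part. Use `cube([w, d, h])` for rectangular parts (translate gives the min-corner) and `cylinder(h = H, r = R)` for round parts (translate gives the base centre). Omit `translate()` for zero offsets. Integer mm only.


translate([182, 392, 380]) cube([270, 346, 35]);
translate([195, 405, 0]) cylinder(h = 380, r = 13);
translate([439, 405, 0]) cylinder(h = 380, r = 13);
translate([195, 725, 0]) cylinder(h = 380, r = 13);
translate([439, 725, 0]) cylinder(h = 380, r = 13);


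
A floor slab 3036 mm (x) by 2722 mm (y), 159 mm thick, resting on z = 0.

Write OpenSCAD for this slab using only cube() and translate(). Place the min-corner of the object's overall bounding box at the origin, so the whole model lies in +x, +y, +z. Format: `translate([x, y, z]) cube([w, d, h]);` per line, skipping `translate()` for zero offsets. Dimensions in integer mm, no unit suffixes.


cube([3036, 2722, 159]);


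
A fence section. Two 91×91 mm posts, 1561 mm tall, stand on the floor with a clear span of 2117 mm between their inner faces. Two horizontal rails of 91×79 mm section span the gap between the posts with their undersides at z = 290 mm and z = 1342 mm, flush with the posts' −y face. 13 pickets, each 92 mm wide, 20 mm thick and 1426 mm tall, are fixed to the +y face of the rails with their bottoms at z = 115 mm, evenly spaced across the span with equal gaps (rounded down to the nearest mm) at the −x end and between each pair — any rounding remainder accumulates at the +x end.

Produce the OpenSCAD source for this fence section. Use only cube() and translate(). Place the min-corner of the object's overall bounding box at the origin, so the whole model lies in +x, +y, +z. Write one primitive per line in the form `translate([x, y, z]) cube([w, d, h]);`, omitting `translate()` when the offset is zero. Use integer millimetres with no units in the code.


cube([91, 91, 1561]);
translate([2208, 0, 0]) cube([91, 91, 1561]);
translate([91, 0, 290]) cube([2117, 91, 79]);
translate([91, 0, 1342]) cube([2117, 91, 79]);
translate([156, 91, 115]) cube([92, 20, 1426]);
translate([313, 91, 115]) cube([92, 20, 1426]);
translate([470, 91, 115]) cube([92, 20, 1426]);
translate([627, 91, 115]) cube([92, 20, 1426]);
translate([784, 91, 115]) cube([92, 20, 1426]);
translate([941, 91, 115]) cube([92, 20, 1426]);
translate([1098, 91, 115]) cube([92, 20, 1426]);
translate([1255, 91, 115]) cube([92, 20, 1426]);
translate([1412, 91, 115]) cube([92, 20, 1426]);
translate([1569, 91, 115]) cube([92, 20, 1426]);
translate([1726, 91, 115]) cube([92, 20, 1426]);
translate([1883, 91, 115]) cube([92, 20, 1426]);
translate([2040, 91, 115]) cube([92, 20, 1426]);


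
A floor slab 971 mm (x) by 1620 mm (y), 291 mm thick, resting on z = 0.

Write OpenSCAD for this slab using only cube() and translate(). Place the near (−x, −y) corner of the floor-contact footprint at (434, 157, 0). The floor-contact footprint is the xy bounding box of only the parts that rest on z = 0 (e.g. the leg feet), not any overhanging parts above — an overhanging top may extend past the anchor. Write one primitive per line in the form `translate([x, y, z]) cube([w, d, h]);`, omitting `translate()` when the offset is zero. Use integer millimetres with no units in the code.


translate([434, 157, 0]) cube([971, 1620, 291]);


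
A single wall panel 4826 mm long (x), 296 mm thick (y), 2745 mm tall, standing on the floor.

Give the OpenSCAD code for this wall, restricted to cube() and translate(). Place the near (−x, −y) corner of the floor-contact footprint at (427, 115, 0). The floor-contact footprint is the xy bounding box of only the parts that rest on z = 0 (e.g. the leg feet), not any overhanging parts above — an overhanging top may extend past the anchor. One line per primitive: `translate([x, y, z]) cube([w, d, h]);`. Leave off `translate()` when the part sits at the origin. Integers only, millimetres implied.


translate([427, 115, 0]) cube([4826, 296, 2745]);


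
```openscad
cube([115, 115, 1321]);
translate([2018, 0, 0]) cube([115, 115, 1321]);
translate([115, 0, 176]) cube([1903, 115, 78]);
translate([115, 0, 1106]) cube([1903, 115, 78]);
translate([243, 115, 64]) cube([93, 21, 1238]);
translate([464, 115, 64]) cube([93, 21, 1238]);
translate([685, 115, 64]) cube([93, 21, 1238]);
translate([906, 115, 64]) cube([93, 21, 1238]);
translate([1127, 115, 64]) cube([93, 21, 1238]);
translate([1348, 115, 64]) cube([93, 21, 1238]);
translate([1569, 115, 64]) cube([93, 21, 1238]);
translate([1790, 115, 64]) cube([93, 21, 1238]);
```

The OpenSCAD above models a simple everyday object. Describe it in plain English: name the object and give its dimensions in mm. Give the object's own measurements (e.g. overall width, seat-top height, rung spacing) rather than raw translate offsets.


A fence section. Two 115×115 mm posts, 1321 mm tall, stand on the floor with a clear span of 1903 mm between their inner faces. Two horizontal rails of 115×78 mm section span the gap between the posts with their undersides at z = 176 mm and z = 1106 mm, flush with the posts' −y face. 8 pickets, each 93 mm wide, 21 mm thick and 1238 mm tall, are fixed to the +y face of the rails with their bottoms at z = 64 mm, spaced across the span with a 128 mm gap after the −x post and between neighbouring pickets, with 135 mm left before the +x post.


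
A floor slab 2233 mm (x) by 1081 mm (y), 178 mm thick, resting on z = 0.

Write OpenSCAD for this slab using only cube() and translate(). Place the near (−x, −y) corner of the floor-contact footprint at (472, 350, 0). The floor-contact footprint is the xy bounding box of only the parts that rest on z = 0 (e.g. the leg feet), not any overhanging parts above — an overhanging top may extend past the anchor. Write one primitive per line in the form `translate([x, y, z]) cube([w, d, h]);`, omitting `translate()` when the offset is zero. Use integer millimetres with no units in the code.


translate([472, 350, 0]) cube([2233, 1081, 178]);


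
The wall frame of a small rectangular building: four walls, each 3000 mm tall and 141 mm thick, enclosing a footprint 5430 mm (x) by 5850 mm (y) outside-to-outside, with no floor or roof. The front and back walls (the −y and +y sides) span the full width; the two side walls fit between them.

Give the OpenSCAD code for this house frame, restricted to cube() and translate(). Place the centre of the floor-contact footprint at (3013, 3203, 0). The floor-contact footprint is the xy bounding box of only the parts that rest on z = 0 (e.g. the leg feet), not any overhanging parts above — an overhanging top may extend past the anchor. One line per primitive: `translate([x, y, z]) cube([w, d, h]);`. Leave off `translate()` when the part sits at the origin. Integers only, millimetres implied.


translate([298, 278, 0]) cube([5430, 141, 3000]);
translate([298, 5987, 0]) cube([5430, 141, 3000]);
translate([298, 419, 0]) cube([141, 5568, 3000]);
translate([5587, 419, 0]) cube([141, 5568, 3000]);


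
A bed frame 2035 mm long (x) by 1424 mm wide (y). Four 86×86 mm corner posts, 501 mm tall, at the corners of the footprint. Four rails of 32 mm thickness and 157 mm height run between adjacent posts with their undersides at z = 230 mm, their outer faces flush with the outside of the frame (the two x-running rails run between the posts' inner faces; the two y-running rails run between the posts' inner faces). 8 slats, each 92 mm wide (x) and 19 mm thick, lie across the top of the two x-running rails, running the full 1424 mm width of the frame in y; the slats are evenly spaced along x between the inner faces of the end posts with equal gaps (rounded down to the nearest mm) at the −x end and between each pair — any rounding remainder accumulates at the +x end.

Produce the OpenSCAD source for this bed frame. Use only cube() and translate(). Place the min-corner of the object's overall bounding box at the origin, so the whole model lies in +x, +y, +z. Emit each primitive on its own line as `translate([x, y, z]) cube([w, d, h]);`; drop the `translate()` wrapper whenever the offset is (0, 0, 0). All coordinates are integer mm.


cube([86, 86, 501]);
translate([0, 1338, 0]) cube([86, 86, 501]);
translate([1949, 0, 0]) cube([86, 86, 501]);
translate([1949, 1338, 0]) cube([86, 86, 501]);
translate([86, 0, 230]) cube([1863, 32, 157]);
translate([86, 1392, 230]) cube([1863, 32, 157]);
translate([0, 86, 230]) cube([32, 1252, 157]);
translate([2003, 86, 230]) cube([32, 1252, 157]);
translate([211, 0, 387]) cube([92, 1424, 19]);
translate([428, 0, 387]) cube([92, 1424, 19]);
translate([645, 0, 387]) cube([92, 1424, 19]);
translate([862, 0, 387]) cube([92, 1424, 19]);
translate([1079, 0, 387]) cube([92, 1424, 19]);
translate([1296, 0, 387]) cube([92, 1424, 19]);
translate([1513, 0, 387]) cube([92, 1424, 19]);
translate([1730, 0, 387]) cube([92, 1424, 19]);


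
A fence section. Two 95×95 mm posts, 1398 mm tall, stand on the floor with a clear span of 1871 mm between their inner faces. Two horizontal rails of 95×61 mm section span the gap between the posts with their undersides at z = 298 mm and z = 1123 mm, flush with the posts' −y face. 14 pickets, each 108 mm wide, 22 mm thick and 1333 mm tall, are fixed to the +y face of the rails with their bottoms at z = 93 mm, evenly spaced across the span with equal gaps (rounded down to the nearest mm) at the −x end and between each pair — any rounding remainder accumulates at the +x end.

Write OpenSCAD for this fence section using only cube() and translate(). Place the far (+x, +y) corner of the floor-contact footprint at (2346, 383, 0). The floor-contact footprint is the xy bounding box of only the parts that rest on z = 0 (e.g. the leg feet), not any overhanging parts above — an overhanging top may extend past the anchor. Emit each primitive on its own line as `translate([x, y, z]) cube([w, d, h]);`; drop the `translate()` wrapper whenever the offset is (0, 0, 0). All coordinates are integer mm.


translate([285, 288, 0]) cube([95, 95, 1398]);
translate([2251, 288, 0]) cube([95, 95, 1398]);
translate([380, 288, 298]) cube([1871, 95, 61]);
translate([380, 288, 1123]) cube([1871, 95, 61]);
translate([403, 383, 93]) cube([108, 22, 1333]);
translate([534, 383, 93]) cube([108, 22, 1333]);
translate([665, 383, 93]) cube([108, 22, 1333]);
translate([796, 383, 93]) cube([108, 22, 1333]);
translate([927, 383, 93]) cube([108, 22, 1333]);
translate([1058, 383, 93]) cube([108, 22, 1333]);
translate([1189, 383, 93]) cube([108, 22, 1333]);
translate([1320, 383, 93]) cube([108, 22, 1333]);
translate([1451, 383, 93]) cube([108, 22, 1333]);
translate([1582, 383, 93]) cube([108, 22, 1333]);
translate([1713, 383, 93]) cube([108, 22, 1333]);
translate([1844, 383, 93]) cube([108, 22, 1333]);
translate([1975, 383, 93]) cube([108, 22, 1333]);
translate([2106, 383, 93]) cube([108, 22, 1333]);


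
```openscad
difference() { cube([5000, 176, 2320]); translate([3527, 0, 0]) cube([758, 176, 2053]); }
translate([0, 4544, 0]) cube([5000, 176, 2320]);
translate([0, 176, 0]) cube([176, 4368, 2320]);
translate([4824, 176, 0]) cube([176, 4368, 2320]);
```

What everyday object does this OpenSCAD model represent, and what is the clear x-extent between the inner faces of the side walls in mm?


A single room. The interior width is 4648 mm.

Four walls enclosing a rectangle with a door in the front wall — a room. Outside width 5000 minus two 176 mm walls gives 4648 mm.


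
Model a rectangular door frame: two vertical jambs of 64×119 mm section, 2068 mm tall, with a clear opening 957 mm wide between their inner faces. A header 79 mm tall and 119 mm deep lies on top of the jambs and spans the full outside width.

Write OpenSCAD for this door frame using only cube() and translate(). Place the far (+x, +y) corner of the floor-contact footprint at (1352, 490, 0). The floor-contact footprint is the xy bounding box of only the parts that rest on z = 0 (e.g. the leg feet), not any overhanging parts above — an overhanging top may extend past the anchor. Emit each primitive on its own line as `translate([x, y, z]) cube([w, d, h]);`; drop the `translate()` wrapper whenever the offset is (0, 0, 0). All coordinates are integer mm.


translate([267, 371, 0]) cube([64, 119, 2068]);
translate([1288, 371, 0]) cube([64, 119, 2068]);
translate([267, 371, 2068]) cube([1085, 119, 79]);


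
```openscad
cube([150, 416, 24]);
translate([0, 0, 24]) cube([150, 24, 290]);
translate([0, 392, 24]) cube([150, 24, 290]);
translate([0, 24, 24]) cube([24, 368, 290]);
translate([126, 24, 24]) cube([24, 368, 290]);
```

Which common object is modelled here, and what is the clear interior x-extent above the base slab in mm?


An open box. The internal width is 102 mm.

A 150×416 base slab with four walls standing on it — an open box. The base is 150 mm wide and the walls are 24 mm thick, so the internal width is 150 − 2 × 24 = 102 mm.


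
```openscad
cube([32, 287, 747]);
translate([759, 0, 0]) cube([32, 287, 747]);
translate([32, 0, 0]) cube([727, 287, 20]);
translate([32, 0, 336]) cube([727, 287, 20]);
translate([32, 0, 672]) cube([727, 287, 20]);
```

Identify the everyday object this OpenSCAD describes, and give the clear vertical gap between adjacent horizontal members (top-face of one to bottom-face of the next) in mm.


A bookshelf. The clear shelf gap is 316 mm.

Two tall side panels with 3 horizontal boards between them — a bookshelf. The first two shelf undersides are at z = 0 and z = 336; with shelf thickness 20, the clear gap is 336 − 0 − 20 = 316 mm.


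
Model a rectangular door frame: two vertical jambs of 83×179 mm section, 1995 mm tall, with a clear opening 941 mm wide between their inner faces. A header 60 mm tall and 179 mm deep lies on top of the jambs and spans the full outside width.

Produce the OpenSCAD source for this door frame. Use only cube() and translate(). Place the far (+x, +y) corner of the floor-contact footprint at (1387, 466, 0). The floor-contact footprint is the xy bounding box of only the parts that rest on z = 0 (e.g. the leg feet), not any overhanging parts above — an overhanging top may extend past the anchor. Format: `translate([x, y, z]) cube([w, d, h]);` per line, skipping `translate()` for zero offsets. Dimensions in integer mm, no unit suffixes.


translate([280, 287, 0]) cube([83, 179, 1995]);
translate([1304, 287, 0]) cube([83, 179, 1995]);
translate([280, 287, 1995]) cube([1107, 179, 60]);


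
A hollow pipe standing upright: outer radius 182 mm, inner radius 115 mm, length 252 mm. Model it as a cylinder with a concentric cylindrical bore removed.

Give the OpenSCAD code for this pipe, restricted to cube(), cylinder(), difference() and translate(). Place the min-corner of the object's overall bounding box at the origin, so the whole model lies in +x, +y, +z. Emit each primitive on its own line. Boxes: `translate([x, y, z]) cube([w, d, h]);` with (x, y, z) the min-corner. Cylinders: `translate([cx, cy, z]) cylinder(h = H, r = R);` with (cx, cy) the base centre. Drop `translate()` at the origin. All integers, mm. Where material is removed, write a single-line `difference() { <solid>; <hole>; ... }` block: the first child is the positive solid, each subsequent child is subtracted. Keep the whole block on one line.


difference() { translate([182, 182, 0]) cylinder(h = 252, r = 182); translate([182, 182, 0]) cylinder(h = 252, r = 115); }


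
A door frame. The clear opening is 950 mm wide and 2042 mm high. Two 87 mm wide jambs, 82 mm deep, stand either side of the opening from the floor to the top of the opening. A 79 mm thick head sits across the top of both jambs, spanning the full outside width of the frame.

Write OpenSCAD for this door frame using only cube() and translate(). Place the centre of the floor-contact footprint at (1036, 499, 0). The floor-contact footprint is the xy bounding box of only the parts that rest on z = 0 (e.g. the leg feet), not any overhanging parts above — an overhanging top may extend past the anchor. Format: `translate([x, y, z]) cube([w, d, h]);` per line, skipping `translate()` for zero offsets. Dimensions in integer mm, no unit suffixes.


translate([474, 458, 0]) cube([87, 82, 2042]);
translate([1511, 458, 0]) cube([87, 82, 2042]);
translate([474, 458, 2042]) cube([1124, 82, 79]);


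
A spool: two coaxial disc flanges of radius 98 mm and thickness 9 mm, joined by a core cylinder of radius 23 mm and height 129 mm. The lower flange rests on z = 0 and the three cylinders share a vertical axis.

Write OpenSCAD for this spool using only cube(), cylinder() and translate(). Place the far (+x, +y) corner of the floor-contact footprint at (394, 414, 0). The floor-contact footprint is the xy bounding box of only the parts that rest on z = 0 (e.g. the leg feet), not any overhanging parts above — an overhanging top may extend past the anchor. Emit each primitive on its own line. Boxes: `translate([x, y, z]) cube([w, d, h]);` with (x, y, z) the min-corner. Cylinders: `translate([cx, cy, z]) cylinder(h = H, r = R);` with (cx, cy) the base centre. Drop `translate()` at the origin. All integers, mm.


translate([296, 316, 0]) cylinder(h = 9, r = 98);
translate([296, 316, 9]) cylinder(h = 129, r = 23);
translate([296, 316, 138]) cylinder(h = 9, r = 98);


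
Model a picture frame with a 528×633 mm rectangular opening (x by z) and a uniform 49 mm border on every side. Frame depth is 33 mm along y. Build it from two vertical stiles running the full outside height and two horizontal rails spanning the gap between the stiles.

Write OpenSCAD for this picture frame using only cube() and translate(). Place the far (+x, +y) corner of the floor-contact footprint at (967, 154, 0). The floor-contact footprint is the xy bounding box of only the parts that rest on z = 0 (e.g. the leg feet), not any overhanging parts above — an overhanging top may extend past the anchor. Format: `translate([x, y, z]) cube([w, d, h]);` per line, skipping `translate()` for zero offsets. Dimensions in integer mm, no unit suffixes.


translate([341, 121, 0]) cube([49, 33, 731]);
translate([918, 121, 0]) cube([49, 33, 731]);
translate([390, 121, 0]) cube([528, 33, 49]);
translate([390, 121, 682]) cube([528, 33, 49]);


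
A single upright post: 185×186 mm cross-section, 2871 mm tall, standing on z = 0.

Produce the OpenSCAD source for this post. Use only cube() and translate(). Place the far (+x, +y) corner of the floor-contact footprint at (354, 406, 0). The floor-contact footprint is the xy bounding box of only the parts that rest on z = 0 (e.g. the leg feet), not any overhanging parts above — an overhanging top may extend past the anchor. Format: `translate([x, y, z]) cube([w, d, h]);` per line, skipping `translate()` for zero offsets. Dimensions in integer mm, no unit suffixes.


translate([169, 220, 0]) cube([185, 186, 2871]);


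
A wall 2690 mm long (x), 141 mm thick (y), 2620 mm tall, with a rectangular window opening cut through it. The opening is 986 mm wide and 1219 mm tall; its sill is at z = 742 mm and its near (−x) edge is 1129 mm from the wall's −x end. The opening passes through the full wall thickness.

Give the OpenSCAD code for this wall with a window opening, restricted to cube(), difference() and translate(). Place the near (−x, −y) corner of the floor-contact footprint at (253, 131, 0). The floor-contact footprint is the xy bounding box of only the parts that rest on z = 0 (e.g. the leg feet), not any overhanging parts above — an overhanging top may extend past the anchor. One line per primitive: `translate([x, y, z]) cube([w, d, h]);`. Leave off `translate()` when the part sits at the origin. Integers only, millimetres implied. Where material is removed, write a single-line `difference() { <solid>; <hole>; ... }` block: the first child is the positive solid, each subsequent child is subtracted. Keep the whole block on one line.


difference() { translate([253, 131, 0]) cube([2690, 141, 2620]); translate([1382, 131, 742]) cube([986, 141, 1219]); }


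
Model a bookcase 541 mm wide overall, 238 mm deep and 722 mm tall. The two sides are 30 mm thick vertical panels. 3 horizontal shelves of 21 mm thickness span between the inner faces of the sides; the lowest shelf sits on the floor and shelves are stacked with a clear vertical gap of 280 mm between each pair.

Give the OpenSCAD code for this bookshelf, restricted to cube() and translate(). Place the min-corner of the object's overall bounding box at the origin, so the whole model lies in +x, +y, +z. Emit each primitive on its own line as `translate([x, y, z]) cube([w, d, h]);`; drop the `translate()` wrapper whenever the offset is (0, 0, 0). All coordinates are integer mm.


cube([30, 238, 722]);
translate([511, 0, 0]) cube([30, 238, 722]);
translate([30, 0, 0]) cube([481, 238, 21]);
translate([30, 0, 301]) cube([481, 238, 21]);
translate([30, 0, 602]) cube([481, 238, 21]);


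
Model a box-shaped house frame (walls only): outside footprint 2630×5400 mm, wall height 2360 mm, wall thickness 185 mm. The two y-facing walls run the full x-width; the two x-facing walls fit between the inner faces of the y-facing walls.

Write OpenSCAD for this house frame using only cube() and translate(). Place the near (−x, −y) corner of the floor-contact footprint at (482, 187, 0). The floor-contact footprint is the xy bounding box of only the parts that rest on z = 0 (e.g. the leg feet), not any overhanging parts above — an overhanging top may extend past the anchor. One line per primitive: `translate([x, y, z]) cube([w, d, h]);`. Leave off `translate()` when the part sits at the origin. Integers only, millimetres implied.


translate([482, 187, 0]) cube([2630, 185, 2360]);
translate([482, 5402, 0]) cube([2630, 185, 2360]);
translate([482, 372, 0]) cube([185, 5030, 2360]);
translate([2927, 372, 0]) cube([185, 5030, 2360]);


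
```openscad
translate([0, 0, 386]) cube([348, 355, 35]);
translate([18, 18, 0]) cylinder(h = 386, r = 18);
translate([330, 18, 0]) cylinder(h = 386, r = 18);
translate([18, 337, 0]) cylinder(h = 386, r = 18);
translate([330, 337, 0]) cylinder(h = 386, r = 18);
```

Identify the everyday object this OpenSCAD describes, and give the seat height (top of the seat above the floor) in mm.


A stool. The seat height is 421 mm.

A 348×355×35 slab at z = 386 on four corner cylinders — a stool. The seat top is 386 + 35 = 421 mm.


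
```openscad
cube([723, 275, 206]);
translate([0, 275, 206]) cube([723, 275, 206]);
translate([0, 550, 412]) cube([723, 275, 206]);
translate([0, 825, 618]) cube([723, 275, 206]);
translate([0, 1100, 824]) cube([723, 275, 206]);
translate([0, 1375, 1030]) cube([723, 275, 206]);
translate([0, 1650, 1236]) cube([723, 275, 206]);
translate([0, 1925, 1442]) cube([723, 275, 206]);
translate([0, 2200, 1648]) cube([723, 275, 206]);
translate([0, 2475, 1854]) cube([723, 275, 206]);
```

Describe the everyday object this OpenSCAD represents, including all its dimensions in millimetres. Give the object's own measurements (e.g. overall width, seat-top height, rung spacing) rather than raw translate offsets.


A straight staircase of 10 solid steps. Each step is 723 mm wide (x), 275 mm deep (y, the going) and 206 mm tall (the rise). The first step rests on the floor; each subsequent step sits one going further in +y and one rise higher in +z, directly behind and above the previous step with no overlap.


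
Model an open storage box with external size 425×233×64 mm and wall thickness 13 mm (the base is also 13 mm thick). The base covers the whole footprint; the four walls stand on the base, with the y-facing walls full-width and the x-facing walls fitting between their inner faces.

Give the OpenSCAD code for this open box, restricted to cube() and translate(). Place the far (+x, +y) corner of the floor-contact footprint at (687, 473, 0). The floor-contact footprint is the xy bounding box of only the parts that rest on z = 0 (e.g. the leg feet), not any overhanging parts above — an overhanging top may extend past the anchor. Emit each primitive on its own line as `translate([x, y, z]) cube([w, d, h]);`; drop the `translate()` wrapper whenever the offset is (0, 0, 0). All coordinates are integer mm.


translate([262, 240, 0]) cube([425, 233, 13]);
translate([262, 240, 13]) cube([425, 13, 51]);
translate([262, 460, 13]) cube([425, 13, 51]);
translate([262, 253, 13]) cube([13, 207, 51]);
translate([674, 253, 13]) cube([13, 207, 51]);


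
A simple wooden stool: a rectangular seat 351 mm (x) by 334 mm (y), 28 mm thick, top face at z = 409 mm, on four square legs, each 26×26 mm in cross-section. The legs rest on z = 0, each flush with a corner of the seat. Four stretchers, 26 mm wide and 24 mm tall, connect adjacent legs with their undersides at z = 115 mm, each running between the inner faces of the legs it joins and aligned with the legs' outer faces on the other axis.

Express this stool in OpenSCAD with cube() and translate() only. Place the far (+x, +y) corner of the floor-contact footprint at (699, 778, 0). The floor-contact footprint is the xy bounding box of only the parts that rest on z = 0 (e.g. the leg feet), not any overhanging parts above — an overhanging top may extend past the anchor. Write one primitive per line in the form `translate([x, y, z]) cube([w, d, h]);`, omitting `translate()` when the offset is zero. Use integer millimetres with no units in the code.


// leg_h = 409 - 28 = 381
// stretcher span = 351 - 2*26 = 299
translate([348, 444, 381]) cube([351, 334, 28]);
translate([348, 444, 0]) cube([26, 26, 381]);
translate([673, 444, 0]) cube([26, 26, 381]);
translate([348, 752, 0]) cube([26, 26, 381]);
translate([673, 752, 0]) cube([26, 26, 381]);
translate([374, 444, 115]) cube([299, 26, 24]);
translate([374, 752, 115]) cube([299, 26, 24]);
translate([348, 470, 115]) cube([26, 282, 24]);
translate([673, 470, 115]) cube([26, 282, 24]);


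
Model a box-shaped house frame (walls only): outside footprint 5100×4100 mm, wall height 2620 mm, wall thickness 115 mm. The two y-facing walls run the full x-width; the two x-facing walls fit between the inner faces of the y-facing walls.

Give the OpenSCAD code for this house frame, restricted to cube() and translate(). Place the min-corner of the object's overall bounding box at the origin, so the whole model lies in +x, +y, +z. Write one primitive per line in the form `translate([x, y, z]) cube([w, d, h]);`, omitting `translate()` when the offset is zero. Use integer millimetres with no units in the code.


cube([5100, 115, 2620]);
translate([0, 3985, 0]) cube([5100, 115, 2620]);
translate([0, 115, 0]) cube([115, 3870, 2620]);
translate([4985, 115, 0]) cube([115, 3870, 2620]);


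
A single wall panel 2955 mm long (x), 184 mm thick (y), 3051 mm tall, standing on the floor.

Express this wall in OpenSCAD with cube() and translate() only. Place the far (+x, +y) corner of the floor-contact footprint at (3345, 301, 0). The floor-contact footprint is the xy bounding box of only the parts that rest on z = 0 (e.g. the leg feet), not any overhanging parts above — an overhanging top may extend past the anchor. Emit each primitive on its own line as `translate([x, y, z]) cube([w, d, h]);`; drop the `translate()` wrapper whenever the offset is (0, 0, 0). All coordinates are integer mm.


translate([390, 117, 0]) cube([2955, 184, 3051]);


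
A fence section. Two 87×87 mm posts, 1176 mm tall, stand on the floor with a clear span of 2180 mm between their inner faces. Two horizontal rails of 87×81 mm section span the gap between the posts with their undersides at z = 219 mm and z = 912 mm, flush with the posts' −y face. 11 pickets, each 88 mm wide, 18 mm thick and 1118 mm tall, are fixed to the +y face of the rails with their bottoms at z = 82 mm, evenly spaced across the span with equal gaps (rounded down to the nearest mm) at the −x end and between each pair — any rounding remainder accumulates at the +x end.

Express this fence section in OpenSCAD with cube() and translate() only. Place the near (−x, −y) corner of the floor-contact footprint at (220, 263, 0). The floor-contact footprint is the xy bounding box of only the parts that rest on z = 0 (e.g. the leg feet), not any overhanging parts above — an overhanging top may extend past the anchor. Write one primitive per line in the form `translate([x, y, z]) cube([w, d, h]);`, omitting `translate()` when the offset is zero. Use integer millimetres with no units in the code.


translate([220, 263, 0]) cube([87, 87, 1176]);
translate([2487, 263, 0]) cube([87, 87, 1176]);
translate([307, 263, 219]) cube([2180, 87, 81]);
translate([307, 263, 912]) cube([2180, 87, 81]);
translate([408, 350, 82]) cube([88, 18, 1118]);
translate([597, 350, 82]) cube([88, 18, 1118]);
translate([786, 350, 82]) cube([88, 18, 1118]);
translate([975, 350, 82]) cube([88, 18, 1118]);
translate([1164, 350, 82]) cube([88, 18, 1118]);
translate([1353, 350, 82]) cube([88, 18, 1118]);
translate([1542, 350, 82]) cube([88, 18, 1118]);
translate([1731, 350, 82]) cube([88, 18, 1118]);
translate([1920, 350, 82]) cube([88, 18, 1118]);
translate([2109, 350, 82]) cube([88, 18, 1118]);
translate([2298, 350, 82]) cube([88, 18, 1118]);


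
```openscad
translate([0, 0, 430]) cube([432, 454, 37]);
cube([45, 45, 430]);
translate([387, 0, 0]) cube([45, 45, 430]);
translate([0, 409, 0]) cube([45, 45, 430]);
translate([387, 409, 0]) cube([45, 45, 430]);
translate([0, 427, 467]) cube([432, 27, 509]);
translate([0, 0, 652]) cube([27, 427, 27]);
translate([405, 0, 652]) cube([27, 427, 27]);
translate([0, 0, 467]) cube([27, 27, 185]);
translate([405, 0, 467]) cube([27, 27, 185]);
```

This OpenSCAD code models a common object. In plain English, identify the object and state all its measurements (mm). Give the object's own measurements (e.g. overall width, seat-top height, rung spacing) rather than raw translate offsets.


A chair. The seat is a 432×454×37 mm slab with its top at z = 467 mm, on four 45×45 mm corner legs (flush with the seat edges, standing on z = 0). A flat backrest 27 mm thick, 509 mm tall, spans the full seat width and rises from the seat top along its +y edge, rear face flush with the rear of the seat. Two armrests of 27×27 mm section run along each side from the seat's front edge to the front of the backrest, top faces 212 mm above the seat top and outer faces flush with the seat's x-edges; a 27×27 mm post under the front of each armrest stands on the seat at the front corner.


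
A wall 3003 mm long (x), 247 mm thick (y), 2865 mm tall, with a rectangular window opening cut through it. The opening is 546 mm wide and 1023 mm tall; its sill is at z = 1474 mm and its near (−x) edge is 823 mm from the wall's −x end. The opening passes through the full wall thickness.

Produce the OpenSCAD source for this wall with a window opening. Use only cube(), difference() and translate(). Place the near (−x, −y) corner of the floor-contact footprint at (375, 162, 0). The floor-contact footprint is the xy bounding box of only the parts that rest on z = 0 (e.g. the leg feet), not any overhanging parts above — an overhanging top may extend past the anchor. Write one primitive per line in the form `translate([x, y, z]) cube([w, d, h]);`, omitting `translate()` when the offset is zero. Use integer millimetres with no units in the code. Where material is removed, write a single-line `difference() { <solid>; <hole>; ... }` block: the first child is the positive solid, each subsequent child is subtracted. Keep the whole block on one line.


difference() { translate([375, 162, 0]) cube([3003, 247, 2865]); translate([1198, 162, 1474]) cube([546, 247, 1023]); }


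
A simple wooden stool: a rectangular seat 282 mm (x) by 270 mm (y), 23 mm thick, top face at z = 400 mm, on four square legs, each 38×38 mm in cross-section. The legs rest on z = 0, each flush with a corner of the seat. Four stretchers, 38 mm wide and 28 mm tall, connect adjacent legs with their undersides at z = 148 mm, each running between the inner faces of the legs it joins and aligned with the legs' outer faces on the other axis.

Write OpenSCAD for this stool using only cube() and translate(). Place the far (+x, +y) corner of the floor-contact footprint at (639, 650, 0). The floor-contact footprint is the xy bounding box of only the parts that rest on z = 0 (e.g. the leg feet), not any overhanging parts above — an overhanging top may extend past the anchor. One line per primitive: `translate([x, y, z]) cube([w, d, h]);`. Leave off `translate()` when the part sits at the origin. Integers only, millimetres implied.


translate([357, 380, 377]) cube([282, 270, 23]);
translate([357, 380, 0]) cube([38, 38, 377]);
translate([601, 380, 0]) cube([38, 38, 377]);
translate([357, 612, 0]) cube([38, 38, 377]);
translate([601, 612, 0]) cube([38, 38, 377]);
translate([395, 380, 148]) cube([206, 38, 28]);
translate([395, 612, 148]) cube([206, 38, 28]);
translate([357, 418, 148]) cube([38, 194, 28]);
translate([601, 418, 148]) cube([38, 194, 28]);


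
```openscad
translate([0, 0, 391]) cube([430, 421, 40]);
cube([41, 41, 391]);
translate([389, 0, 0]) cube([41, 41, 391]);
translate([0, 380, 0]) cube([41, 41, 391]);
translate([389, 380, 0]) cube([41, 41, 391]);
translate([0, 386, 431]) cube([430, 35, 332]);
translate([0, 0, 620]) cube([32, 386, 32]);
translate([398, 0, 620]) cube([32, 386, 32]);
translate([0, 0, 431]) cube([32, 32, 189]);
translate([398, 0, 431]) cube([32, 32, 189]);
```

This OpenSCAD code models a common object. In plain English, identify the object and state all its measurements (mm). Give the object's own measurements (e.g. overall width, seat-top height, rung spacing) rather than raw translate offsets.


A chair. The seat is a 430×421×40 mm slab with its top at z = 431 mm, on four 41×41 mm corner legs (flush with the seat edges, standing on z = 0). A flat backrest 35 mm thick, 332 mm tall, spans the full seat width and rises from the seat top along its +y edge, rear face flush with the rear of the seat. Two armrests of 32×32 mm section run along each side from the seat's front edge to the front of the backrest, top faces 221 mm above the seat top and outer faces flush with the seat's x-edges; a 32×32 mm post under the front of each armrest stands on the seat at the front corner.


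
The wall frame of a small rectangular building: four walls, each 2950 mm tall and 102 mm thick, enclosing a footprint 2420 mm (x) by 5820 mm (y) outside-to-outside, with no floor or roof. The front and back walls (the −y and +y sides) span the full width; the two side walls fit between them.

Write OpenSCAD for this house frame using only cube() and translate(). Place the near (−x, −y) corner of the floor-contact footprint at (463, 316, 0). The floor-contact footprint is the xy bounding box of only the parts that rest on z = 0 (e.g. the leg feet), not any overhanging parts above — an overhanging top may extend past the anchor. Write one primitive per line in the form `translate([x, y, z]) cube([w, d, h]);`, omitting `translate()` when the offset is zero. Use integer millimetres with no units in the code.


translate([463, 316, 0]) cube([2420, 102, 2950]);
translate([463, 6034, 0]) cube([2420, 102, 2950]);
translate([463, 418, 0]) cube([102, 5616, 2950]);
translate([2781, 418, 0]) cube([102, 5616, 2950]);
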